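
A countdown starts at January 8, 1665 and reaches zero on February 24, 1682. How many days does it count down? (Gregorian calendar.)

Jan 8, 1665 → Jan 8, 1666: 365 days.
Jan 8, 1666 → Jan 8, 1667: 365 days.
Jan 8, 1667 → Jan 8, 1668: 365 days.
Jan 8, 1668 → Jan 8, 1669: 366 days (Feb 29, 1668 is in that span).
Jan 8, 1669 → Jan 8, 1670: 365 days.
Jan 8, 1670 → Jan 8, 1671: 365 days.
Jan 8, 1671 → Jan 8, 1672: 365 days.
Jan 8, 1672 → Jan 8, 1673: 366 days (Feb 29, 1672 is in that span).
Jan 8, 1673 → Jan 8, 1674: 365 days.
Jan 8, 1674 → Jan 8, 1675: 365 days.
Jan 8, 1675 → Jan 8, 1676: 365 days.
Jan 8, 1676 → Jan 8, 1677: 366 days (Feb 29, 1676 is in that span).
Jan 8, 1677 → Jan 8, 1678: 365 days.
Jan 8, 1678 → Jan 8, 1679: 365 days.
Jan 8, 1679 → Jan 8, 1680: 365 days.
Jan 8, 1680 → Jan 8, 1681: 366 days (Feb 29, 1680 is in that span).
Jan 8, 1681 → Jan 8, 1682: 365 days.
Jan 8, 1682 → Feb 8, 1682: 31 days (January has 31).
Feb 8, 1682 → Feb 24, 1682: 16 days.
Total: 6256 days.

6256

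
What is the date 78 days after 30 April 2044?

Apr has 30 days: +1 → May 1, 2044 (77 left).
May has 31 days: +31 → Jun 1, 2044 (46 left).
Jun has 30 days: +30 → Jul 1, 2044 (16 left).
+16 → Jul 17, 2044.

July 17, 2044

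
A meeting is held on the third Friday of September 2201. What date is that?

September 18, 2201

September 1, 2201 is a Tuesday.
The first Friday is therefore September 4 (3 days later).
The third Friday is 4 + 2×7 = September 18.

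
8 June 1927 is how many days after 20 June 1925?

718

Jun 20, 1925 → Jun 20, 1926: 365 days.
Jun 20, 1926 → Jul 20, 1926: 30 days (June has 30).
Jul 20, 1926 → Aug 20, 1926: 31 days (July has 31).
Aug 20, 1926 → Sep 20, 1926: 31 days (August has 31).
Sep 20, 1926 → Oct 20, 1926: 30 days (September has 30).
Oct 20, 1926 → Nov 20, 1926: 31 days (October has 31).
Nov 20, 1926 → Dec 20, 1926: 30 days (November has 30).
Dec 20, 1926 → Jan 20, 1927: 31 days (December has 31).
Jan 20, 1927 → Feb 20, 1927: 31 days (January has 31).
Feb 20, 1927 → Mar 20, 1927: 28 days (February has 28).
Mar 20, 1927 → Apr 20, 1927: 31 days (March has 31).
Apr 20, 1927 → May 20, 1927: 30 days (April has 30).
May 20, 1927 → Jun 8, 1927: 19 days.
Total: 718 days.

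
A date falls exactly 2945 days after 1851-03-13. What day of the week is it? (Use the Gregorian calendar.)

First find the weekday of Mar 13, 1851. Doomsday rule: the anchor day for the 1800s is Friday. For year 51: 51÷12 = 4 r 3, and 3÷4 = 0, so 4+3+0 = 7.
Friday + 7 ≡ Friday — that's 1851's doomsday.
In March the doomsday date is Mar 14.
Mar 13 is 1 day before Mar 14; 1 mod 7 = 1, so Friday − 1 = Thursday.
2945 mod 7 = 5, so 2945 days after a Thursday is Thursday + 5 = Tuesday.

Tuesday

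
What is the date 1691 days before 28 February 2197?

−366 (one year; includes Feb 29, 2196) → Feb 28, 2196 (1325 left).
−365 (one year) → Feb 28, 2195 (960 left).
−365 (one year) → Feb 28, 2194 (595 left).
−365 (one year) → Feb 28, 2193 (230 left).
−28 → Jan 31, 2193 (end of Jan, 31 days; 202 left).
−31 → Dec 31, 2192 (end of Dec, 31 days; 171 left).
−31 → Nov 30, 2192 (end of Nov, 30 days; 140 left).
−30 → Oct 31, 2192 (end of Oct, 31 days; 110 left).
−31 → Sep 30, 2192 (end of Sep, 30 days; 79 left).
−30 → Aug 31, 2192 (end of Aug, 31 days; 49 left).
−31 → Jul 31, 2192 (end of Jul, 31 days; 18 left).
−18 → Jul 13, 2192.

July 13, 2192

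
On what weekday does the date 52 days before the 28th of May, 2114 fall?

Friday

First find the weekday of May 28, 2114. Doomsday rule: the anchor day for the 2100s is Sunday. For year 14: 14÷12 = 1 r 2, and 2÷4 = 0, so 1+2+0 = 3.
Sunday + 3 ≡ Wednesday — that's 2114's doomsday.
In May the doomsday date is May 9.
May 28 is 19 days after May 9; 19 mod 7 = 5, so Wednesday + 5 = Monday.
52 mod 7 = 3, so 52 days before a Monday is Monday − 3 = Friday.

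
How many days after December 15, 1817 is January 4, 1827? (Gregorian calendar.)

Dec 15, 1817 → Dec 15, 1818: 365 days.
Dec 15, 1818 → Dec 15, 1819: 365 days.
Dec 15, 1819 → Dec 15, 1820: 366 days (Feb 29, 1820 is in that span).
Dec 15, 1820 → Dec 15, 1821: 365 days.
Dec 15, 1821 → Dec 15, 1822: 365 days.
Dec 15, 1822 → Dec 15, 1823: 365 days.
Dec 15, 1823 → Dec 15, 1824: 366 days (Feb 29, 1824 is in that span).
Dec 15, 1824 → Dec 15, 1825: 365 days.
Dec 15, 1825 → Jan 15, 1826: 31 days (December has 31).
Jan 15, 1826 → Feb 15, 1826: 31 days (January has 31).
Feb 15, 1826 → Mar 15, 1826: 28 days (February has 28).
Mar 15, 1826 → Apr 15, 1826: 31 days (March has 31).
Apr 15, 1826 → May 15, 1826: 30 days (April has 30).
May 15, 1826 → Jun 15, 1826: 31 days (May has 31).
Jun 15, 1826 → Jul 15, 1826: 30 days (June has 30).
Jul 15, 1826 → Aug 15, 1826: 31 days (July has 31).
Aug 15, 1826 → Sep 15, 1826: 31 days (August has 31).
Sep 15, 1826 → Oct 15, 1826: 30 days (September has 30).
Oct 15, 1826 → Nov 15, 1826: 31 days (October has 31).
Nov 15, 1826 → Dec 15, 1826: 30 days (November has 30).
Dec 15, 1826 → Jan 4, 1827: 20 days.
Total: 3307 days.

3307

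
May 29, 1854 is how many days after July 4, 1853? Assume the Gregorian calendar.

Jul 4, 1853 → Aug 4, 1853: 31 days (July has 31).
Aug 4, 1853 → Sep 4, 1853: 31 days (August has 31).
Sep 4, 1853 → Oct 4, 1853: 30 days (September has 30).
Oct 4, 1853 → Nov 4, 1853: 31 days (October has 31).
Nov 4, 1853 → Dec 4, 1853: 30 days (November has 30).
Dec 4, 1853 → Jan 4, 1854: 31 days (December has 31).
Jan 4, 1854 → Feb 4, 1854: 31 days (January has 31).
Feb 4, 1854 → Mar 4, 1854: 28 days (February has 28).
Mar 4, 1854 → Apr 4, 1854: 31 days (March has 31).
Apr 4, 1854 → May 4, 1854: 30 days (April has 30).
May 4, 1854 → May 29, 1854: 25 days.
Total: 329 days.

329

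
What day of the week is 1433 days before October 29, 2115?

Thursday

Oct 29, 2115 is a Tuesday.
1433 mod 7 = 5, so 1433 days before a Tuesday is Tuesday − 5 = Thursday.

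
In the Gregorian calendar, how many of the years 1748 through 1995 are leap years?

60

Multiples of 4 in [1748,1995]: 62.
Of those, multiples of 100: 2 (not leap unless ÷400).
Multiples of 400: 0.
Leap years = 62 − 2 + 0 = 60.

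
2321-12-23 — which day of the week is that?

Doomsday rule: the anchor day for the 2300s is Wednesday. For year 21: 21÷12 = 1 r 9, and 9÷4 = 2, so 1+9+2 = 12.
Wednesday + 12 ≡ Monday — that's 2321's doomsday.
In December the doomsday date is Dec 12.
Dec 23 is 11 days after Dec 12; 11 mod 7 = 4, so Monday + 4 = Friday.

Friday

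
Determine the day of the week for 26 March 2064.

Doomsday rule: the anchor day for the 2000s is Tuesday. For year 64: 64÷12 = 5 r 4, and 4÷4 = 1, so 5+4+1 = 10.
Tuesday + 10 ≡ Friday — that's 2064's doomsday.
In March the doomsday date is Mar 14.
Mar 26 is 12 days after Mar 14; 12 mod 7 = 5, so Friday + 5 = Wednesday.

Wednesday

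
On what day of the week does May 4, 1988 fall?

Wednesday

Doomsday rule: the anchor day for the 1900s is Wednesday. For year 88: 88÷12 = 7 r 4, and 4÷4 = 1, so 7+4+1 = 12.
Wednesday + 12 ≡ Monday — that's 1988's doomsday.
In May the doomsday date is May 9.
May 4 is 5 days before May 9; 5 mod 7 = 5, so Monday − 5 = Wednesday.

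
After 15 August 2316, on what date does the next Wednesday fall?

Aug 15, 2316 is a Tuesday.
From Tuesday to the next Wednesday is 1 day.
Aug 15, 2316 + 1 = Aug 16, 2316.

August 16, 2316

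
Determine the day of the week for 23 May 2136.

Doomsday rule: the anchor day for the 2100s is Sunday. For year 36: 36÷12 = 3 r 0, and 0÷4 = 0, so 3+0+0 = 3.
Sunday + 3 ≡ Wednesday — that's 2136's doomsday.
In May the doomsday date is May 9.
May 23 is 14 days after May 9; 14 mod 7 = 0, so Wednesday + 0 = Wednesday.

Wednesday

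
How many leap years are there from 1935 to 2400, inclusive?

Multiples of 4 in [1935,2400]: 117.
Of those, multiples of 100: 5 (not leap unless ÷400).
Multiples of 400: 2.
Leap years = 117 − 5 + 2 = 114.

114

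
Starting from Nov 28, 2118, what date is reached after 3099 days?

May 24, 2127

+365 (one year) → Nov 28, 2119 (2734 left).
+366 (one year; includes Feb 29, 2120) → Nov 28, 2120 (2368 left).
+365 (one year) → Nov 28, 2121 (2003 left).
+365 (one year) → Nov 28, 2122 (1638 left).
+365 (one year) → Nov 28, 2123 (1273 left).
+366 (one year; includes Feb 29, 2124) → Nov 28, 2124 (907 left).
+365 (one year) → Nov 28, 2125 (542 left).
+365 (one year) → Nov 28, 2126 (177 left).
Nov has 30 days: +3 → Dec 1, 2126 (174 left).
Dec has 31 days: +31 → Jan 1, 2127 (143 left).
Jan has 31 days: +31 → Feb 1, 2127 (112 left).
Feb has 28 days: +28 → Mar 1, 2127 (84 left).
Mar has 31 days: +31 → Apr 1, 2127 (53 left).
Apr has 30 days: +30 → May 1, 2127 (23 left).
+23 → May 24, 2127.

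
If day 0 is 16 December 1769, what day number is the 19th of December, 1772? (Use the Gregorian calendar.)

Dec 16, 1769 → Dec 16, 1770: 365 days.
Dec 16, 1770 → Dec 16, 1771: 365 days.
Dec 16, 1771 → Jan 16, 1772: 31 days (December has 31).
Jan 16, 1772 → Feb 16, 1772: 31 days (January has 31).
Feb 16, 1772 → Mar 16, 1772: 29 days (February has 29).
Mar 16, 1772 → Apr 16, 1772: 31 days (March has 31).
Apr 16, 1772 → May 16, 1772: 30 days (April has 30).
May 16, 1772 → Jun 16, 1772: 31 days (May has 31).
Jun 16, 1772 → Jul 16, 1772: 30 days (June has 30).
Jul 16, 1772 → Aug 16, 1772: 31 days (July has 31).
Aug 16, 1772 → Sep 16, 1772: 31 days (August has 31).
Sep 16, 1772 → Oct 16, 1772: 30 days (September has 30).
Oct 16, 1772 → Nov 16, 1772: 31 days (October has 31).
Nov 16, 1772 → Dec 16, 1772: 30 days (November has 30).
Dec 16, 1772 → Dec 19, 1772: 3 days.
Total: 1099 days.

1099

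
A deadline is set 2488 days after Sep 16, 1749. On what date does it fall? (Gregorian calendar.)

July 9, 1756

+365 (one year) → Sep 16, 1750 (2123 left).
+365 (one year) → Sep 16, 1751 (1758 left).
+366 (one year; includes Feb 29, 1752) → Sep 16, 1752 (1392 left).
+365 (one year) → Sep 16, 1753 (1027 left).
+365 (one year) → Sep 16, 1754 (662 left).
+365 (one year) → Sep 16, 1755 (297 left).
Sep has 30 days: +15 → Oct 1, 1755 (282 left).
Oct has 31 days: +31 → Nov 1, 1755 (251 left).
Nov has 30 days: +30 → Dec 1, 1755 (221 left).
Dec has 31 days: +31 → Jan 1, 1756 (190 left).
Jan has 31 days: +31 → Feb 1, 1756 (159 left).
Feb has 29 days: +29 → Mar 1, 1756 (130 left).
Mar has 31 days: +31 → Apr 1, 1756 (99 left).
Apr has 30 days: +30 → May 1, 1756 (69 left).
May has 31 days: +31 → Jun 1, 1756 (38 left).
Jun has 30 days: +30 → Jul 1, 1756 (8 left).
+8 → Jul 9, 1756.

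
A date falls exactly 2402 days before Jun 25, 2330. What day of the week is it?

Jun 25, 2330 is a Wednesday.
2402 mod 7 = 1, so 2402 days before a Wednesday is Wednesday − 1 = Tuesday.

Tuesday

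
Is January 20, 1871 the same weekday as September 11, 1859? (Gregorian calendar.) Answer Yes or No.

No

From Sep 11, 1859 to Jan 20, 1871 is 4149 days.
4149 mod 7 = 5, so they are different weekdays.
(Sep 11, 1859 is a Sunday; Jan 20, 1871 is a Friday.)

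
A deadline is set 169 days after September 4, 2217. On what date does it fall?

Sep has 30 days: +27 → Oct 1, 2217 (142 left).
Oct has 31 days: +31 → Nov 1, 2217 (111 left).
Nov has 30 days: +30 → Dec 1, 2217 (81 left).
Dec has 31 days: +31 → Jan 1, 2218 (50 left).
Jan has 31 days: +31 → Feb 1, 2218 (19 left).
+19 → Feb 20, 2218.

February 20, 2218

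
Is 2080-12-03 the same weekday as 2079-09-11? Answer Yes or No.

No

From Sep 11, 2079 to Dec 3, 2080 is 449 days.
449 mod 7 = 1, so they are different weekdays.
(Sep 11, 2079 is a Monday; Dec 3, 2080 is a Tuesday.)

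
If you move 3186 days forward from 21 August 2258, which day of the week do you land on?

First find the weekday of Aug 21, 2258. Doomsday rule: the anchor day for the 2200s is Friday. For year 58: 58÷12 = 4 r 10, and 10÷4 = 2, so 4+10+2 = 16.
Friday + 16 ≡ Sunday — that's 2258's doomsday.
In August the doomsday date is Aug 8.
Aug 21 is 13 days after Aug 8; 13 mod 7 = 6, so Sunday + 6 = Saturday.
3186 mod 7 = 1, so 3186 days after a Saturday is Saturday + 1 = Sunday.

Sunday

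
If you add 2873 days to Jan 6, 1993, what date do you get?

November 18, 2000

+365 (one year) → Jan 6, 1994 (2508 left).
+365 (one year) → Jan 6, 1995 (2143 left).
+365 (one year) → Jan 6, 1996 (1778 left).
+366 (one year; includes Feb 29, 1996) → Jan 6, 1997 (1412 left).
+365 (one year) → Jan 6, 1998 (1047 left).
+365 (one year) → Jan 6, 1999 (682 left).
+365 (one year) → Jan 6, 2000 (317 left).
Jan has 31 days: +26 → Feb 1, 2000 (291 left).
Feb has 29 days: +29 → Mar 1, 2000 (262 left).
Mar has 31 days: +31 → Apr 1, 2000 (231 left).
Apr has 30 days: +30 → May 1, 2000 (201 left).
May has 31 days: +31 → Jun 1, 2000 (170 left).
Jun has 30 days: +30 → Jul 1, 2000 (140 left).
Jul has 31 days: +31 → Aug 1, 2000 (109 left).
Aug has 31 days: +31 → Sep 1, 2000 (78 left).
Sep has 30 days: +30 → Oct 1, 2000 (48 left).
Oct has 31 days: +31 → Nov 1, 2000 (17 left).
+17 → Nov 18, 2000.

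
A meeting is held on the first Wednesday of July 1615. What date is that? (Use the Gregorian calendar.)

July 1, 1615 is a Wednesday.
The first Wednesday is therefore July 1 (same day).

July 1, 1615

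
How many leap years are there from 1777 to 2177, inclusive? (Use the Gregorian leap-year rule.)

97

Multiples of 4 in [1777,2177]: 100.
Of those, multiples of 100: 4 (not leap unless ÷400).
Multiples of 400: 1.
Leap years = 100 − 4 + 1 = 97.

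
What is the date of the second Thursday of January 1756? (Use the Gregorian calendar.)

January 1, 1756 is a Thursday.
The first Thursday is therefore January 1 (same day).
The second Thursday is 1 + 1×7 = January 8.

January 8, 1756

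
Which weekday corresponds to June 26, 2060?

Doomsday rule: the anchor day for the 2000s is Tuesday. For year 60: 60÷12 = 5 r 0, and 0÷4 = 0, so 5+0+0 = 5.
Tuesday + 5 ≡ Sunday — that's 2060's doomsday.
In June the doomsday date is Jun 6.
Jun 26 is 20 days after Jun 6; 20 mod 7 = 6, so Sunday + 6 = Saturday.

Saturday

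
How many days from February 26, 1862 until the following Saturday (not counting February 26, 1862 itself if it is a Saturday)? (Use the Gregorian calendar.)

Feb 26, 1862 is a Wednesday.
From Wednesday to the next Saturday is 3 days.

3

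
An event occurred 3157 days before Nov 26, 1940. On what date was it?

−366 (one year; includes Feb 29, 1940) → Nov 26, 1939 (2791 left).
−365 (one year) → Nov 26, 1938 (2426 left).
−365 (one year) → Nov 26, 1937 (2061 left).
−365 (one year) → Nov 26, 1936 (1696 left).
−366 (one year; includes Feb 29, 1936) → Nov 26, 1935 (1330 left).
−365 (one year) → Nov 26, 1934 (965 left).
−365 (one year) → Nov 26, 1933 (600 left).
−365 (one year) → Nov 26, 1932 (235 left).
−26 → Oct 31, 1932 (end of Oct, 31 days; 209 left).
−31 → Sep 30, 1932 (end of Sep, 30 days; 178 left).
−30 → Aug 31, 1932 (end of Aug, 31 days; 148 left).
−31 → Jul 31, 1932 (end of Jul, 31 days; 117 left).
−31 → Jun 30, 1932 (end of Jun, 30 days; 86 left).
−30 → May 31, 1932 (end of May, 31 days; 56 left).
−31 → Apr 30, 1932 (end of Apr, 30 days; 25 left).
−25 → Apr 5, 1932.

April 5, 1932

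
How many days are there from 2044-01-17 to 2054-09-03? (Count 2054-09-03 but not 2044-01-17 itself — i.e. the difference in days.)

3882

Jan 17, 2044 → Jan 17, 2045: 366 days (Feb 29, 2044 is in that span).
Jan 17, 2045 → Jan 17, 2046: 365 days.
Jan 17, 2046 → Jan 17, 2047: 365 days.
Jan 17, 2047 → Jan 17, 2048: 365 days.
Jan 17, 2048 → Jan 17, 2049: 366 days (Feb 29, 2048 is in that span).
Jan 17, 2049 → Jan 17, 2050: 365 days.
Jan 17, 2050 → Jan 17, 2051: 365 days.
Jan 17, 2051 → Jan 17, 2052: 365 days.
Jan 17, 2052 → Jan 17, 2053: 366 days (Feb 29, 2052 is in that span).
Jan 17, 2053 → Jan 17, 2054: 365 days.
Jan 17, 2054 → Feb 17, 2054: 31 days (January has 31).
Feb 17, 2054 → Mar 17, 2054: 28 days (February has 28).
Mar 17, 2054 → Apr 17, 2054: 31 days (March has 31).
Apr 17, 2054 → May 17, 2054: 30 days (April has 30).
May 17, 2054 → Jun 17, 2054: 31 days (May has 31).
Jun 17, 2054 → Jul 17, 2054: 30 days (June has 30).
Jul 17, 2054 → Aug 17, 2054: 31 days (July has 31).
Aug 17, 2054 → Sep 3, 2054: 17 days.
Total: 3882 days.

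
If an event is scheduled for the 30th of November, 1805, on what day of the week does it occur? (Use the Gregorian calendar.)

January 1, 1805 is a Tuesday.
Jan 1, 1805 → Feb 1, 1805: 31 days (January has 31).
Feb 1, 1805 → Mar 1, 1805: 28 days (February has 28).
Mar 1, 1805 → Apr 1, 1805: 31 days (March has 31).
Apr 1, 1805 → May 1, 1805: 30 days (April has 30).
May 1, 1805 → Jun 1, 1805: 31 days (May has 31).
Jun 1, 1805 → Jul 1, 1805: 30 days (June has 30).
Jul 1, 1805 → Aug 1, 1805: 31 days (July has 31).
Aug 1, 1805 → Sep 1, 1805: 31 days (August has 31).
Sep 1, 1805 → Oct 1, 1805: 30 days (September has 30).
Oct 1, 1805 → Nov 1, 1805: 31 days (October has 31).
Nov 1, 1805 → Nov 30, 1805: 29 days.
Total: 333 days.
333 mod 7 = 4, so Tuesday + 4 = Saturday.

Saturday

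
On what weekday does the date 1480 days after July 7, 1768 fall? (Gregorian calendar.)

Sunday

Jul 7, 1768 is a Thursday.
1480 mod 7 = 3, so 1480 days after a Thursday is Thursday + 3 = Sunday.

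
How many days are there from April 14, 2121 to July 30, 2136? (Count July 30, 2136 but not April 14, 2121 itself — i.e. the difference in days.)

5586

Apr 14, 2121 → Apr 14, 2122: 365 days.
Apr 14, 2122 → Apr 14, 2123: 365 days.
Apr 14, 2123 → Apr 14, 2124: 366 days (Feb 29, 2124 is in that span).
Apr 14, 2124 → Apr 14, 2125: 365 days.
Apr 14, 2125 → Apr 14, 2126: 365 days.
Apr 14, 2126 → Apr 14, 2127: 365 days.
Apr 14, 2127 → Apr 14, 2128: 366 days (Feb 29, 2128 is in that span).
Apr 14, 2128 → Apr 14, 2129: 365 days.
Apr 14, 2129 → Apr 14, 2130: 365 days.
Apr 14, 2130 → Apr 14, 2131: 365 days.
Apr 14, 2131 → Apr 14, 2132: 366 days (Feb 29, 2132 is in that span).
Apr 14, 2132 → Apr 14, 2133: 365 days.
Apr 14, 2133 → Apr 14, 2134: 365 days.
Apr 14, 2134 → Apr 14, 2135: 365 days.
Apr 14, 2135 → Apr 14, 2136: 366 days (Feb 29, 2136 is in that span).
Apr 14, 2136 → May 14, 2136: 30 days (April has 30).
May 14, 2136 → Jun 14, 2136: 31 days (May has 31).
Jun 14, 2136 → Jul 14, 2136: 30 days (June has 30).
Jul 14, 2136 → Jul 30, 2136: 16 days.
Total: 5586 days.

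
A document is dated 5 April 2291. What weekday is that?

Sunday

Doomsday rule: the anchor day for the 2200s is Friday. For year 91: 91÷12 = 7 r 7, and 7÷4 = 1, so 7+7+1 = 15.
Friday + 15 ≡ Saturday — that's 2291's doomsday.
In April the doomsday date is Apr 4.
Apr 5 is 1 day after Apr 4; 1 mod 7 = 1, so Saturday + 1 = Sunday.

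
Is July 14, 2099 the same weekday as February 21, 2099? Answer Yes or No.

From Feb 21, 2099 to Jul 14, 2099 is 143 days.
143 mod 7 = 3, so they are different weekdays.
(Feb 21, 2099 is a Saturday; Jul 14, 2099 is a Tuesday.)

No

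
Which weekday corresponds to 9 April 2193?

Tuesday

Doomsday rule: the anchor day for the 2100s is Sunday. For year 93: 93÷12 = 7 r 9, and 9÷4 = 2, so 7+9+2 = 18.
Sunday + 18 ≡ Thursday — that's 2193's doomsday.
In April the doomsday date is Apr 4.
Apr 9 is 5 days after Apr 4; 5 mod 7 = 5, so Thursday + 5 = Tuesday.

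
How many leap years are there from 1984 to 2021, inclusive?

Multiples of 4 in [1984,2021]: 10.
Of those, multiples of 100: 1 (not leap unless ÷400).
Multiples of 400: 1.
Leap years = 10 − 1 + 1 = 10.

10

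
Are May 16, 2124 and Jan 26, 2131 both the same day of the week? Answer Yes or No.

From May 16, 2124 to Jan 26, 2131 is 2446 days.
2446 mod 7 = 3, so they are different weekdays.
(May 16, 2124 is a Tuesday; Jan 26, 2131 is a Friday.)

No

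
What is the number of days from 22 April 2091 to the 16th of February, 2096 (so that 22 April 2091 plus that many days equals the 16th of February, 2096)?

1761

Apr 22, 2091 → Apr 22, 2092: 366 days (Feb 29, 2092 is in that span).
Apr 22, 2092 → Apr 22, 2093: 365 days.
Apr 22, 2093 → Apr 22, 2094: 365 days.
Apr 22, 2094 → Apr 22, 2095: 365 days.
Apr 22, 2095 → May 22, 2095: 30 days (April has 30).
May 22, 2095 → Jun 22, 2095: 31 days (May has 31).
Jun 22, 2095 → Jul 22, 2095: 30 days (June has 30).
Jul 22, 2095 → Aug 22, 2095: 31 days (July has 31).
Aug 22, 2095 → Sep 22, 2095: 31 days (August has 31).
Sep 22, 2095 → Oct 22, 2095: 30 days (September has 30).
Oct 22, 2095 → Nov 22, 2095: 31 days (October has 31).
Nov 22, 2095 → Dec 22, 2095: 30 days (November has 30).
Dec 22, 2095 → Jan 22, 2096: 31 days (December has 31).
Jan 22, 2096 → Feb 16, 2096: 25 days.
Total: 1761 days.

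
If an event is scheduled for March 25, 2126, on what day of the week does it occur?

Monday

Doomsday rule: the anchor day for the 2100s is Sunday. For year 26: 26÷12 = 2 r 2, and 2÷4 = 0, so 2+2+0 = 4.
Sunday + 4 ≡ Thursday — that's 2126's doomsday.
In March the doomsday date is Mar 14.
Mar 25 is 11 days after Mar 14; 11 mod 7 = 4, so Thursday + 4 = Monday.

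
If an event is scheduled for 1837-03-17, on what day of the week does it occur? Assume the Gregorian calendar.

Friday

January 1, 1837 is a Sunday.
Jan 1, 1837 → Feb 1, 1837: 31 days (January has 31).
Feb 1, 1837 → Mar 1, 1837: 28 days (February has 28).
Mar 1, 1837 → Mar 17, 1837: 16 days.
Total: 75 days.
75 mod 7 = 5, so Sunday + 5 = Friday.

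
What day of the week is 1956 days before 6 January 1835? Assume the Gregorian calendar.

Saturday

Jan 6, 1835 is a Tuesday.
1956 mod 7 = 3, so 1956 days before a Tuesday is Tuesday − 3 = Saturday.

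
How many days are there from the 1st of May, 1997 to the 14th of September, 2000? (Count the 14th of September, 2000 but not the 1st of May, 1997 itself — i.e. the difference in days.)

1232

May 1, 1997 → May 1, 1998: 365 days.
May 1, 1998 → May 1, 1999: 365 days.
May 1, 1999 → May 1, 2000: 366 days (Feb 29, 2000 is in that span).
May 1, 2000 → Jun 1, 2000: 31 days (May has 31).
Jun 1, 2000 → Jul 1, 2000: 30 days (June has 30).
Jul 1, 2000 → Aug 1, 2000: 31 days (July has 31).
Aug 1, 2000 → Sep 1, 2000: 31 days (August has 31).
Sep 1, 2000 → Sep 14, 2000: 13 days.
Total: 1232 days.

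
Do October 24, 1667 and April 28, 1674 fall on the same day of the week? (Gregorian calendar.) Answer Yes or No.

From Oct 24, 1667 to Apr 28, 1674 is 2378 days.
2378 mod 7 = 5, so they are different weekdays.
(Oct 24, 1667 is a Monday; Apr 28, 1674 is a Saturday.)

No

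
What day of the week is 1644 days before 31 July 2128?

Sunday

First find the weekday of Jul 31, 2128. Doomsday rule: the anchor day for the 2100s is Sunday. For year 28: 28÷12 = 2 r 4, and 4÷4 = 1, so 2+4+1 = 7.
Sunday + 7 ≡ Sunday — that's 2128's doomsday.
In July the doomsday date is Jul 11.
Jul 31 is 20 days after Jul 11; 20 mod 7 = 6, so Sunday + 6 = Saturday.
1644 mod 7 = 6, so 1644 days before a Saturday is Saturday − 6 = Sunday.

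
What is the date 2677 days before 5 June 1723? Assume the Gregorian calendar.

−365 (one year) → Jun 5, 1722 (2312 left).
−365 (one year) → Jun 5, 1721 (1947 left).
−365 (one year) → Jun 5, 1720 (1582 left).
−366 (one year; includes Feb 29, 1720) → Jun 5, 1719 (1216 left).
−365 (one year) → Jun 5, 1718 (851 left).
−365 (one year) → Jun 5, 1717 (486 left).
−365 (one year) → Jun 5, 1716 (121 left).
−5 → May 31, 1716 (end of May, 31 days; 116 left).
−31 → Apr 30, 1716 (end of Apr, 30 days; 85 left).
−30 → Mar 31, 1716 (end of Mar, 31 days; 55 left).
−31 → Feb 29, 1716 (end of Feb, 29 days; 24 left).
−24 → Feb 5, 1716.

February 5, 1716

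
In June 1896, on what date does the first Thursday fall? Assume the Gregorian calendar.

June 4, 1896

June 1, 1896 is a Monday.
The first Thursday is therefore June 4 (3 days later).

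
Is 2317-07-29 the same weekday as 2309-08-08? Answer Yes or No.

Yes

From Aug 8, 2309 to Jul 29, 2317 is 2912 days.
2912 mod 7 = 0, so they are the same weekday.
(Aug 8, 2309 is a Sunday; Jul 29, 2317 is a Sunday.)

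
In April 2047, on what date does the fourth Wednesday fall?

April 24, 2047

April 1, 2047 is a Monday.
The first Wednesday is therefore April 3 (2 days later).
The fourth Wednesday is 3 + 3×7 = April 24.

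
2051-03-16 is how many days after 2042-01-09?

3353

Jan 9, 2042 → Jan 9, 2043: 365 days.
Jan 9, 2043 → Jan 9, 2044: 365 days.
Jan 9, 2044 → Jan 9, 2045: 366 days (Feb 29, 2044 is in that span).
Jan 9, 2045 → Jan 9, 2046: 365 days.
Jan 9, 2046 → Jan 9, 2047: 365 days.
Jan 9, 2047 → Jan 9, 2048: 365 days.
Jan 9, 2048 → Jan 9, 2049: 366 days (Feb 29, 2048 is in that span).
Jan 9, 2049 → Jan 9, 2050: 365 days.
Jan 9, 2050 → Jan 9, 2051: 365 days.
Jan 9, 2051 → Feb 9, 2051: 31 days (January has 31).
Feb 9, 2051 → Mar 9, 2051: 28 days (February has 28).
Mar 9, 2051 → Mar 16, 2051: 7 days.
Total: 3353 days.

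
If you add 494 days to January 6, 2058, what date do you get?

+365 (one year) → Jan 6, 2059 (129 left).
Jan has 31 days: +26 → Feb 1, 2059 (103 left).
Feb has 28 days: +28 → Mar 1, 2059 (75 left).
Mar has 31 days: +31 → Apr 1, 2059 (44 left).
Apr has 30 days: +30 → May 1, 2059 (14 left).
+14 → May 15, 2059.

May 15, 2059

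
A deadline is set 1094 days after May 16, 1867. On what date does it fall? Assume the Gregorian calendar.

May 14, 1870

+366 (one year; includes Feb 29, 1868) → May 16, 1868 (728 left).
+365 (one year) → May 16, 1869 (363 left).
May has 31 days: +16 → Jun 1, 1869 (347 left).
Jun has 30 days: +30 → Jul 1, 1869 (317 left).
Jul has 31 days: +31 → Aug 1, 1869 (286 left).
Aug has 31 days: +31 → Sep 1, 1869 (255 left).
Sep has 30 days: +30 → Oct 1, 1869 (225 left).
Oct has 31 days: +31 → Nov 1, 1869 (194 left).
Nov has 30 days: +30 → Dec 1, 1869 (164 left).
Dec has 31 days: +31 → Jan 1, 1870 (133 left).
Jan has 31 days: +31 → Feb 1, 1870 (102 left).
Feb has 28 days: +28 → Mar 1, 1870 (74 left).
Mar has 31 days: +31 → Apr 1, 1870 (43 left).
Apr has 30 days: +30 → May 1, 1870 (13 left).
+13 → May 14, 1870.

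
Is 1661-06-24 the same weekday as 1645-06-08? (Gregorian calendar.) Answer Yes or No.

No

From Jun 8, 1645 to Jun 24, 1661 is 5860 days.
5860 mod 7 = 1, so they are different weekdays.
(Jun 8, 1645 is a Thursday; Jun 24, 1661 is a Friday.)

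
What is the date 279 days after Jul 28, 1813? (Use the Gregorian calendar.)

May 3, 1814

Jul has 31 days: +4 → Aug 1, 1813 (275 left).
Aug has 31 days: +31 → Sep 1, 1813 (244 left).
Sep has 30 days: +30 → Oct 1, 1813 (214 left).
Oct has 31 days: +31 → Nov 1, 1813 (183 left).
Nov has 30 days: +30 → Dec 1, 1813 (153 left).
Dec has 31 days: +31 → Jan 1, 1814 (122 left).
Jan has 31 days: +31 → Feb 1, 1814 (91 left).
Feb has 28 days: +28 → Mar 1, 1814 (63 left).
Mar has 31 days: +31 → Apr 1, 1814 (32 left).
Apr has 30 days: +30 → May 1, 1814 (2 left).
+2 → May 3, 1814.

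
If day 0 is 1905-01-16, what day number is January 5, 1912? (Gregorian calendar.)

Jan 16, 1905 → Jan 16, 1906: 365 days.
Jan 16, 1906 → Jan 16, 1907: 365 days.
Jan 16, 1907 → Jan 16, 1908: 365 days.
Jan 16, 1908 → Jan 16, 1909: 366 days (Feb 29, 1908 is in that span).
Jan 16, 1909 → Jan 16, 1910: 365 days.
Jan 16, 1910 → Jan 16, 1911: 365 days.
Jan 16, 1911 → Feb 16, 1911: 31 days (January has 31).
Feb 16, 1911 → Mar 16, 1911: 28 days (February has 28).
Mar 16, 1911 → Apr 16, 1911: 31 days (March has 31).
Apr 16, 1911 → May 16, 1911: 30 days (April has 30).
May 16, 1911 → Jun 16, 1911: 31 days (May has 31).
Jun 16, 1911 → Jul 16, 1911: 30 days (June has 30).
Jul 16, 1911 → Aug 16, 1911: 31 days (July has 31).
Aug 16, 1911 → Sep 16, 1911: 31 days (August has 31).
Sep 16, 1911 → Oct 16, 1911: 30 days (September has 30).
Oct 16, 1911 → Nov 16, 1911: 31 days (October has 31).
Nov 16, 1911 → Dec 16, 1911: 30 days (November has 30).
Dec 16, 1911 → Jan 5, 1912: 20 days.
Total: 2545 days.

2545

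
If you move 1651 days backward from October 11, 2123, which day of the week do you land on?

First find the weekday of Oct 11, 2123. Doomsday rule: the anchor day for the 2100s is Sunday. For year 23: 23÷12 = 1 r 11, and 11÷4 = 2, so 1+11+2 = 14.
Sunday + 14 ≡ Sunday — that's 2123's doomsday.
In October the doomsday date is Oct 10.
Oct 11 is 1 day after Oct 10; 1 mod 7 = 1, so Sunday + 1 = Monday.
1651 mod 7 = 6, so 1651 days before a Monday is Monday − 6 = Tuesday.

Tuesday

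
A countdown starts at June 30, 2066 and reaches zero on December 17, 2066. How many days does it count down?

Jun 30, 2066 → Jul 30, 2066: 30 days (June has 30).
Jul 30, 2066 → Aug 30, 2066: 31 days (July has 31).
Aug 30, 2066 → Sep 30, 2066: 31 days (August has 31).
Sep 30, 2066 → Oct 30, 2066: 30 days (September has 30).
Oct 30, 2066 → Nov 30, 2066: 31 days (October has 31).
Nov 30, 2066 → Dec 17, 2066: 17 days.
Total: 170 days.

170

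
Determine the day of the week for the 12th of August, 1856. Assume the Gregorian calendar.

Doomsday rule: the anchor day for the 1800s is Friday. For year 56: 56÷12 = 4 r 8, and 8÷4 = 2, so 4+8+2 = 14.
Friday + 14 ≡ Friday — that's 1856's doomsday.
In August the doomsday date is Aug 8.
Aug 12 is 4 days after Aug 8; 4 mod 7 = 4, so Friday + 4 = Tuesday.

Tuesday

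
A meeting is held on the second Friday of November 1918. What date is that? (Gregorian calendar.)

November 8, 1918

November 1, 1918 is a Friday.
The first Friday is therefore November 1 (same day).
The second Friday is 1 + 1×7 = November 8.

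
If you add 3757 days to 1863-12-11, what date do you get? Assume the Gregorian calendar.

March 25, 1874

+366 (one year; includes Feb 29, 1864) → Dec 11, 1864 (3391 left).
+365 (one year) → Dec 11, 1865 (3026 left).
+365 (one year) → Dec 11, 1866 (2661 left).
+365 (one year) → Dec 11, 1867 (2296 left).
+366 (one year; includes Feb 29, 1868) → Dec 11, 1868 (1930 left).
+365 (one year) → Dec 11, 1869 (1565 left).
+365 (one year) → Dec 11, 1870 (1200 left).
+365 (one year) → Dec 11, 1871 (835 left).
+366 (one year; includes Feb 29, 1872) → Dec 11, 1872 (469 left).
+365 (one year) → Dec 11, 1873 (104 left).
Dec has 31 days: +21 → Jan 1, 1874 (83 left).
Jan has 31 days: +31 → Feb 1, 1874 (52 left).
Feb has 28 days: +28 → Mar 1, 1874 (24 left).
+24 → Mar 25, 1874.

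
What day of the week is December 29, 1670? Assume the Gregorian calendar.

Monday

Doomsday rule: the anchor day for the 1600s is Tuesday. For year 70: 70÷12 = 5 r 10, and 10÷4 = 2, so 5+10+2 = 17.
Tuesday + 17 ≡ Friday — that's 1670's doomsday.
In December the doomsday date is Dec 12.
Dec 29 is 17 days after Dec 12; 17 mod 7 = 3, so Friday + 3 = Monday.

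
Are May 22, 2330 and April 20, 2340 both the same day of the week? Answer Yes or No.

From May 22, 2330 to Apr 20, 2340 is 3621 days.
3621 mod 7 = 2, so they are different weekdays.
(May 22, 2330 is a Thursday; Apr 20, 2340 is a Saturday.)

No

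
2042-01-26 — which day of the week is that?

Sunday

January 1, 2042 is a Wednesday.
Jan 1, 2042 → Jan 26, 2042: 25 days.
Total: 25 days.
25 mod 7 = 4, so Wednesday + 4 = Sunday.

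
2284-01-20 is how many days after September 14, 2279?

1589

Sep 14, 2279 → Sep 14, 2280: 366 days (Feb 29, 2280 is in that span).
Sep 14, 2280 → Sep 14, 2281: 365 days.
Sep 14, 2281 → Sep 14, 2282: 365 days.
Sep 14, 2282 → Sep 14, 2283: 365 days.
Sep 14, 2283 → Oct 14, 2283: 30 days (September has 30).
Oct 14, 2283 → Nov 14, 2283: 31 days (October has 31).
Nov 14, 2283 → Dec 14, 2283: 30 days (November has 30).
Dec 14, 2283 → Jan 14, 2284: 31 days (December has 31).
Jan 14, 2284 → Jan 20, 2284: 6 days.
Total: 1589 days.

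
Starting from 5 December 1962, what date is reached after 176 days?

Dec has 31 days: +27 → Jan 1, 1963 (149 left).
Jan has 31 days: +31 → Feb 1, 1963 (118 left).
Feb has 28 days: +28 → Mar 1, 1963 (90 left).
Mar has 31 days: +31 → Apr 1, 1963 (59 left).
Apr has 30 days: +30 → May 1, 1963 (29 left).
+29 → May 30, 1963.

May 30, 1963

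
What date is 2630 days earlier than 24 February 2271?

−365 (one year) → Feb 24, 2270 (2265 left).
−365 (one year) → Feb 24, 2269 (1900 left).
−366 (one year; includes Feb 29, 2268) → Feb 24, 2268 (1534 left).
−365 (one year) → Feb 24, 2267 (1169 left).
−365 (one year) → Feb 24, 2266 (804 left).
−365 (one year) → Feb 24, 2265 (439 left).
−366 (one year; includes Feb 29, 2264) → Feb 24, 2264 (73 left).
−24 → Jan 31, 2264 (end of Jan, 31 days; 49 left).
−31 → Dec 31, 2263 (end of Dec, 31 days; 18 left).
−18 → Dec 13, 2263.

December 13, 2263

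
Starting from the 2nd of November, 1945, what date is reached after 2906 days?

+365 (one year) → Nov 2, 1946 (2541 left).
+365 (one year) → Nov 2, 1947 (2176 left).
+366 (one year; includes Feb 29, 1948) → Nov 2, 1948 (1810 left).
+365 (one year) → Nov 2, 1949 (1445 left).
+365 (one year) → Nov 2, 1950 (1080 left).
+365 (one year) → Nov 2, 1951 (715 left).
+366 (one year; includes Feb 29, 1952) → Nov 2, 1952 (349 left).
Nov has 30 days: +29 → Dec 1, 1952 (320 left).
Dec has 31 days: +31 → Jan 1, 1953 (289 left).
Jan has 31 days: +31 → Feb 1, 1953 (258 left).
Feb has 28 days: +28 → Mar 1, 1953 (230 left).
Mar has 31 days: +31 → Apr 1, 1953 (199 left).
Apr has 30 days: +30 → May 1, 1953 (169 left).
May has 31 days: +31 → Jun 1, 1953 (138 left).
Jun has 30 days: +30 → Jul 1, 1953 (108 left).
Jul has 31 days: +31 → Aug 1, 1953 (77 left).
Aug has 31 days: +31 → Sep 1, 1953 (46 left).
Sep has 30 days: +30 → Oct 1, 1953 (16 left).
+16 → Oct 17, 1953.

October 17, 1953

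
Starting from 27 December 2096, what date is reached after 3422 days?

May 12, 2106

+365 (one year) → Dec 27, 2097 (3057 left).
+365 (one year) → Dec 27, 2098 (2692 left).
+365 (one year) → Dec 27, 2099 (2327 left).
+365 (one year) → Dec 27, 2100 (1962 left).
+365 (one year) → Dec 27, 2101 (1597 left).
+365 (one year) → Dec 27, 2102 (1232 left).
+365 (one year) → Dec 27, 2103 (867 left).
+366 (one year; includes Feb 29, 2104) → Dec 27, 2104 (501 left).
+365 (one year) → Dec 27, 2105 (136 left).
Dec has 31 days: +5 → Jan 1, 2106 (131 left).
Jan has 31 days: +31 → Feb 1, 2106 (100 left).
Feb has 28 days: +28 → Mar 1, 2106 (72 left).
Mar has 31 days: +31 → Apr 1, 2106 (41 left).
Apr has 30 days: +30 → May 1, 2106 (11 left).
+11 → May 12, 2106.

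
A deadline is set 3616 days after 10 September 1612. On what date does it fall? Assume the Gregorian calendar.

+365 (one year) → Sep 10, 1613 (3251 left).
+365 (one year) → Sep 10, 1614 (2886 left).
+365 (one year) → Sep 10, 1615 (2521 left).
+366 (one year; includes Feb 29, 1616) → Sep 10, 1616 (2155 left).
+365 (one year) → Sep 10, 1617 (1790 left).
+365 (one year) → Sep 10, 1618 (1425 left).
+365 (one year) → Sep 10, 1619 (1060 left).
+366 (one year; includes Feb 29, 1620) → Sep 10, 1620 (694 left).
+365 (one year) → Sep 10, 1621 (329 left).
Sep has 30 days: +21 → Oct 1, 1621 (308 left).
Oct has 31 days: +31 → Nov 1, 1621 (277 left).
Nov has 30 days: +30 → Dec 1, 1621 (247 left).
Dec has 31 days: +31 → Jan 1, 1622 (216 left).
Jan has 31 days: +31 → Feb 1, 1622 (185 left).
Feb has 28 days: +28 → Mar 1, 1622 (157 left).
Mar has 31 days: +31 → Apr 1, 1622 (126 left).
Apr has 30 days: +30 → May 1, 1622 (96 left).
May has 31 days: +31 → Jun 1, 1622 (65 left).
Jun has 30 days: +30 → Jul 1, 1622 (35 left).
Jul has 31 days: +31 → Aug 1, 1622 (4 left).
+4 → Aug 5, 1622.

August 5, 1622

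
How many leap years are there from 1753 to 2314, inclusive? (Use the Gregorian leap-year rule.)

135

Multiples of 4 in [1753,2314]: 140.
Of those, multiples of 100: 6 (not leap unless ÷400).
Multiples of 400: 1.
Leap years = 140 − 6 + 1 = 135.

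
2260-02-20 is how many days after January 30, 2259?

Jan 30, 2259 → Feb 28, 2259: 29 days (January has 31).
Feb 28, 2259 → Mar 28, 2259: 28 days (February has 28).
Mar 28, 2259 → Apr 28, 2259: 31 days (March has 31).
Apr 28, 2259 → May 28, 2259: 30 days (April has 30).
May 28, 2259 → Jun 28, 2259: 31 days (May has 31).
Jun 28, 2259 → Jul 28, 2259: 30 days (June has 30).
Jul 28, 2259 → Aug 28, 2259: 31 days (July has 31).
Aug 28, 2259 → Sep 28, 2259: 31 days (August has 31).
Sep 28, 2259 → Oct 28, 2259: 30 days (September has 30).
Oct 28, 2259 → Nov 28, 2259: 31 days (October has 31).
Nov 28, 2259 → Dec 28, 2259: 30 days (November has 30).
Dec 28, 2259 → Jan 28, 2260: 31 days (December has 31).
Jan 28, 2260 → Feb 20, 2260: 23 days.
Total: 386 days.

386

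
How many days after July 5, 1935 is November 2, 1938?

Jul 5, 1935 → Jul 5, 1936: 366 days (Feb 29, 1936 is in that span).
Jul 5, 1936 → Jul 5, 1937: 365 days.
Jul 5, 1937 → Jul 5, 1938: 365 days.
Jul 5, 1938 → Aug 5, 1938: 31 days (July has 31).
Aug 5, 1938 → Sep 5, 1938: 31 days (August has 31).
Sep 5, 1938 → Oct 5, 1938: 30 days (September has 30).
Oct 5, 1938 → Nov 2, 1938: 28 days.
Total: 1216 days.

1216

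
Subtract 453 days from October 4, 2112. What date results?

−366 (one year; includes Feb 29, 2112) → Oct 4, 2111 (87 left).
−4 → Sep 30, 2111 (end of Sep, 30 days; 83 left).
−30 → Aug 31, 2111 (end of Aug, 31 days; 53 left).
−31 → Jul 31, 2111 (end of Jul, 31 days; 22 left).
−22 → Jul 9, 2111.

July 9, 2111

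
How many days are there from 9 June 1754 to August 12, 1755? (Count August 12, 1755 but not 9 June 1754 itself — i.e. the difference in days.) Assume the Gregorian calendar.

429

Jun 9, 1754 → Jun 9, 1755: 365 days.
Jun 9, 1755 → Jul 9, 1755: 30 days (June has 30).
Jul 9, 1755 → Aug 9, 1755: 31 days (July has 31).
Aug 9, 1755 → Aug 12, 1755: 3 days.
Total: 429 days.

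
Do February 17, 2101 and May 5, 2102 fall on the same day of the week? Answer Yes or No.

No

From Feb 17, 2101 to May 5, 2102 is 442 days.
442 mod 7 = 1, so they are different weekdays.
(Feb 17, 2101 is a Thursday; May 5, 2102 is a Friday.)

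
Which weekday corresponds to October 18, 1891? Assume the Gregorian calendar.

Doomsday rule: the anchor day for the 1800s is Friday. For year 91: 91÷12 = 7 r 7, and 7÷4 = 1, so 7+7+1 = 15.
Friday + 15 ≡ Saturday — that's 1891's doomsday.
In October the doomsday date is Oct 10.
Oct 18 is 8 days after Oct 10; 8 mod 7 = 1, so Saturday + 1 = Sunday.

Sunday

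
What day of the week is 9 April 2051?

January 1, 2051 is a Sunday.
Jan 1, 2051 → Feb 1, 2051: 31 days (January has 31).
Feb 1, 2051 → Mar 1, 2051: 28 days (February has 28).
Mar 1, 2051 → Apr 1, 2051: 31 days (March has 31).
Apr 1, 2051 → Apr 9, 2051: 8 days.
Total: 98 days.
98 mod 7 = 0, so Sunday + 0 = Sunday.

Sunday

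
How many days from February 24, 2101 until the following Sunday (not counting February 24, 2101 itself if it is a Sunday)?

Feb 24, 2101 is a Thursday.
From Thursday to the next Sunday is 3 days.

3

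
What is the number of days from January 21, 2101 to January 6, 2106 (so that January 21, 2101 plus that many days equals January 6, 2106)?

Jan 21, 2101 → Jan 21, 2102: 365 days.
Jan 21, 2102 → Jan 21, 2103: 365 days.
Jan 21, 2103 → Jan 21, 2104: 365 days.
Jan 21, 2104 → Jan 21, 2105: 366 days (Feb 29, 2104 is in that span).
Jan 21, 2105 → Feb 21, 2105: 31 days (January has 31).
Feb 21, 2105 → Mar 21, 2105: 28 days (February has 28).
Mar 21, 2105 → Apr 21, 2105: 31 days (March has 31).
Apr 21, 2105 → May 21, 2105: 30 days (April has 30).
May 21, 2105 → Jun 21, 2105: 31 days (May has 31).
Jun 21, 2105 → Jul 21, 2105: 30 days (June has 30).
Jul 21, 2105 → Aug 21, 2105: 31 days (July has 31).
Aug 21, 2105 → Sep 21, 2105: 31 days (August has 31).
Sep 21, 2105 → Oct 21, 2105: 30 days (September has 30).
Oct 21, 2105 → Nov 21, 2105: 31 days (October has 31).
Nov 21, 2105 → Dec 21, 2105: 30 days (November has 30).
Dec 21, 2105 → Jan 6, 2106: 16 days.
Total: 1811 days.

1811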